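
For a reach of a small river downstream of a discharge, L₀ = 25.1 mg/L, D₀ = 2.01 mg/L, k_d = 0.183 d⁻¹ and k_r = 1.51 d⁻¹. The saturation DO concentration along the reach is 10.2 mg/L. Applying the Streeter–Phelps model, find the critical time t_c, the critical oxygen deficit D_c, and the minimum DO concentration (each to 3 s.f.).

At the critical point dD/dt = 0, so k_d L₀ e^(−k_d t) = k_r D. Substituting D(t) from the Streeter–Phelps equation and solving for t gives
t_c = ln[(k_r/k_d)(1 − D₀(k_r−k_d)/(k_d L₀))] / (k_r−k_d).
Here k_r−k_d = 1.327 d⁻¹ and 1 − D₀(k_r−k_d)/(k_d L₀) = 1 − 2.01×1.327/(0.183×25.1) = 0.4193, so
t_c = ln(8.251 × 0.4193) / 1.327 = 1.241 / 1.327 = 0.9354 d.
D_c = (k_d/k_r) L₀ e^(−k_d t_c) = (0.183/1.51) × 25.1 × e^(−0.183×0.9354) = 0.1212 × 25.1 × 0.8427 = 2.563 mg/L.
Minimum DO = C_s − D_c = 10.2 − 2.563 = 7.637 mg/L.

t_c ≈ 0.935 d; D_c ≈ 2.56 mg/L; min DO ≈ 7.64 mg/L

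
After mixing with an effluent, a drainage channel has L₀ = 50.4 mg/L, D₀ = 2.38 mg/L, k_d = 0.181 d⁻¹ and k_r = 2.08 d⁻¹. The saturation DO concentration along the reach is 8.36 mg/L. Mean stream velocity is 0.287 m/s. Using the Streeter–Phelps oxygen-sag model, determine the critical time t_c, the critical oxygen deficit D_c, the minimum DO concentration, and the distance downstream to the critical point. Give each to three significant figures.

t_c ≈ 0.926 d; D_c ≈ 3.71 mg/L; min DO ≈ 4.65 mg/L; x_c ≈ 22.9 km

With k_r/k_d = 11.49 and 1 − D₀(k_r−k_d)/(k_d L₀) = 0.5046,
t_c = ln(11.49 × 0.5046) / (2.08 − 0.181) = ln(5.798) / 1.899 = 1.758/1.899 = 0.9255 d.
L(t_c) = L₀ e^(−k_d t_c) = 50.4 × 0.8458 = 42.63 mg/L, and at the critical point k_r D_c = k_d L, so D_c = (0.181/2.08) × 42.63 = 3.709 mg/L.
Minimum DO = C_s − D_c = 8.36 − 3.709 = 4.651 mg/L.
x_c = v t_c = 0.287 m/s × 0.9255 d × 86400 s/d = 22950 m ≈ 22.9 km.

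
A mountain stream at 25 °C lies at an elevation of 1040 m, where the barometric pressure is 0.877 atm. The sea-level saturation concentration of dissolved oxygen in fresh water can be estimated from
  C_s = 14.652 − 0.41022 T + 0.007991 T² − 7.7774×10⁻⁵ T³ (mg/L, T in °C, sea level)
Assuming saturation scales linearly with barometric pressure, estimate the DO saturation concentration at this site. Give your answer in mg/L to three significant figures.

C_s ≈ 7.17 mg/L

At sea level: C_s = 14.652 − 0.41022×25 + 0.007991×25² − 7.7774×10⁻⁵×25³ = 8.176 mg/L.
Pressure correction: C_s' = 8.176 × 0.877 = 7.170 mg/L.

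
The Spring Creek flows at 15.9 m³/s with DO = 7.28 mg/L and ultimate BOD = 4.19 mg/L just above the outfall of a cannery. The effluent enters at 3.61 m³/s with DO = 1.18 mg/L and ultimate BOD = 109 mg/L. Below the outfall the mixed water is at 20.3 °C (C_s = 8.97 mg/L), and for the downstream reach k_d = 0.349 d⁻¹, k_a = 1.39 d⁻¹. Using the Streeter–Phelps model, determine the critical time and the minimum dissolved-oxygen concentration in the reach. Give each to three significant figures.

t_c ≈ 0.904 d; minimum DO ≈ 4.65 mg/L

Mixed DO = (15.9×7.28 + 3.61×1.18)/(15.9+3.61) = 120.0/19.51 = 6.151 mg/L.
Mixed L₀ = (15.9×4.19 + 3.61×109)/(19.51) = 460.1/19.51 = 23.58 mg/L.
Initial deficit D₀ = C_s − DO₀ = 8.97 − 6.151 = 2.819 mg/L.
t_c = (1/1.041) ln[(1.39/0.349)(1 − 2.819×1.041/(0.349×23.58))] = 0.9606 × ln(2.563) = 0.9041 d.
D_c = (0.349/1.39) × 23.58 × e^(−0.349×0.9041) = 0.2511 × 23.58 × 0.7294 = 4.319 mg/L.
Minimum DO = 8.97 − 4.319 = 4.651 mg/L.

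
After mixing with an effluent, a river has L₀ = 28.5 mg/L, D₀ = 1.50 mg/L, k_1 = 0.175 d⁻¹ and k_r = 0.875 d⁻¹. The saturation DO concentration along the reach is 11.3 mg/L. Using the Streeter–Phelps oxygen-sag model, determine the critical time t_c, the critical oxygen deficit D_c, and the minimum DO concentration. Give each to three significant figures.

t_c ≈ 1.96 d; D_c ≈ 4.04 mg/L; min DO ≈ 7.26 mg/L

At the critical point dD/dt = 0, so k_1 L₀ e^(−k_1 t) = k_r D. Substituting D(t) from the Streeter–Phelps equation and solving for t gives
t_c = ln[(k_r/k_1)(1 − D₀(k_r−k_1)/(k_1 L₀))] / (k_r−k_1).
Here k_r−k_1 = 0.7000 d⁻¹ and 1 − D₀(k_r−k_1)/(k_1 L₀) = 1 − 1.50×0.7000/(0.175×28.5) = 0.7895, so
t_c = ln(5.000 × 0.7895) / 0.7000 = 1.373 / 0.7000 = 1.961 d.
D_c = (k_1/k_r) L₀ e^(−k_1 t_c) = (0.175/0.875) × 28.5 × e^(−0.175×1.961) = 0.2000 × 28.5 × 0.7095 = 4.044 mg/L.
Minimum DO = C_s − D_c = 11.3 − 4.044 = 7.256 mg/L.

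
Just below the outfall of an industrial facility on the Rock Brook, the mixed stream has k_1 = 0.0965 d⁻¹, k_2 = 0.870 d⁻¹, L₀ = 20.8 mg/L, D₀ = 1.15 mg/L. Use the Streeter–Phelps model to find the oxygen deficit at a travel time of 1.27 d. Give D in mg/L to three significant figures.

k_1 L₀/(k_2−k_1) = 0.0965×20.8/(0.870−0.0965) = 2.007/0.7735 = 2.595 mg/L.
e^(−k_1 t) = e^(−0.0965×1.270) = 0.8847; e^(−k_2 t) = e^(−0.870×1.270) = 0.3312.
D = 2.595 × (0.8847 − 0.3312) + 1.15 × 0.3312 = 1.436 + 0.3809 = 1.817 mg/L.

D ≈ 1.82 mg/L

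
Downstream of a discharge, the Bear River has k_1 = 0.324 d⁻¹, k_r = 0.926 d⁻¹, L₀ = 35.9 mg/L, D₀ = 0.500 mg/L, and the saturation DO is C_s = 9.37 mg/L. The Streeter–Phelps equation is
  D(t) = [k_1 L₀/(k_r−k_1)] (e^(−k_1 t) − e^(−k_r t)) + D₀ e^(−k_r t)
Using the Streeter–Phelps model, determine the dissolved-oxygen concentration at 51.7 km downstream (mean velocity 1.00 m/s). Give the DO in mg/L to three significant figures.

DO ≈ 4.27 mg/L

Travel time t = x/v = 51.7 km / (1.00 m/s) = 51700 m / 1.00 m/s = 51700 s = 0.5984 d.
k_1 L₀/(k_r−k_1) = 0.324×35.9/(0.926−0.324) = 11.63/0.6020 = 19.32 mg/L.
e^(−k_1 t) = e^(−0.324×0.5984) = 0.8238; e^(−k_r t) = e^(−0.926×0.5984) = 0.5746.
D = 19.32 × (0.8238 − 0.5746) + 0.500 × 0.5746 = 4.814 + 0.2873 = 5.102 mg/L.
DO = C_s − D = 9.37 − 5.102 = 4.268 mg/L.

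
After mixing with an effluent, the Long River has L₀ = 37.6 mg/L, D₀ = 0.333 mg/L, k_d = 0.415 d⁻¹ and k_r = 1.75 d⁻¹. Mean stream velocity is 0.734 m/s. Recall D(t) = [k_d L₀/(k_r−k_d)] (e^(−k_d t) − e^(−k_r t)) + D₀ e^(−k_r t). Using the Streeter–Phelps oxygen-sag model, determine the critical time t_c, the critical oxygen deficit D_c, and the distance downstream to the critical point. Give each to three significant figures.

t_c ≈ 1.06 d; D_c ≈ 5.75 mg/L; x_c ≈ 67.0 km

With k_r/k_d = 4.217 and 1 − D₀(k_r−k_d)/(k_d L₀) = 0.9715,
t_c = ln(4.217 × 0.9715) / (1.75 − 0.415) = ln(4.097) / 1.335 = 1.410/1.335 = 1.056 d.
D_c = (k_d/k_r) L₀ e^(−k_d t_c) = (0.415/1.75) × 37.6 × e^(−0.415×1.056) = 0.2371 × 37.6 × 0.6451 = 5.752 mg/L.
x_c = v t_c = 0.734 m/s × 1.056 d × 86400 s/d = 66990 m ≈ 67.0 km.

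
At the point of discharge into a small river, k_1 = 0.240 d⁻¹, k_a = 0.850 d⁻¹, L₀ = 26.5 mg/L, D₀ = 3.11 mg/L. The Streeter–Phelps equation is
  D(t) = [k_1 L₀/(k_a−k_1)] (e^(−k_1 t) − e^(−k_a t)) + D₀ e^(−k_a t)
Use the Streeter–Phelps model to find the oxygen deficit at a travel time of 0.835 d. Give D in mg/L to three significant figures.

D ≈ 4.93 mg/L

k_1 L₀/(k_a−k_1) = 0.240×26.5/(0.850−0.240) = 6.360/0.6100 = 10.43 mg/L.
e^(−k_1 t) = e^(−0.240×0.8350) = 0.8184; e^(−k_a t) = e^(−0.850×0.8350) = 0.4918.
D = 10.43 × (0.8184 − 0.4918) + 3.11 × 0.4918 = 3.406 + 1.529 = 4.935 mg/L.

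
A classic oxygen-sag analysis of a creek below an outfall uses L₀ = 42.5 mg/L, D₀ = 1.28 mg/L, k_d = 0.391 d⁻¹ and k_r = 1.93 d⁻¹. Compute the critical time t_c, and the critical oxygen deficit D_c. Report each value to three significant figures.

With k_r/k_d = 4.936 and 1 − D₀(k_r−k_d)/(k_d L₀) = 0.8815,
t_c = ln(4.936 × 0.8815) / (1.93 − 0.391) = ln(4.351) / 1.539 = 1.470/1.539 = 0.9554 d.
L(t_c) = L₀ e^(−k_d t_c) = 42.5 × 0.6883 = 29.25 mg/L, and at the critical point k_r D_c = k_d L, so D_c = (0.391/1.93) × 29.25 = 5.926 mg/L.

t_c ≈ 0.955 d; D_c ≈ 5.93 mg/L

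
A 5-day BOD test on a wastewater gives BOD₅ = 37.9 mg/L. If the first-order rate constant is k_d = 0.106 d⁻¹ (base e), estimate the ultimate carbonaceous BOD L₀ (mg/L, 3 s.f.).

L₀ ≈ 92.1 mg/L

BOD₅ = L₀(1 − e^(−5k_d)) ⇒ L₀ = BOD₅ / (1 − e^(−5×0.106))
= 37.9 / (1 − 0.5886) = 37.9 / 0.4114 = 92.13 mg/L.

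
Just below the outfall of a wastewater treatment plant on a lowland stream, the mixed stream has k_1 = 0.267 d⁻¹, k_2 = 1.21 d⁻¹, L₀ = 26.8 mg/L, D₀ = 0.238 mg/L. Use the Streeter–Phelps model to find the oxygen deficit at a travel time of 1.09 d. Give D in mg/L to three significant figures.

k_1 L₀/(k_2−k_1) = 0.267×26.8/(1.21−0.267) = 7.156/0.9430 = 7.588 mg/L.
e^(−k_1 t) = e^(−0.267×1.090) = 0.7475; e^(−k_2 t) = e^(−1.21×1.090) = 0.2674.
D = 7.588 × (0.7475 − 0.2674) + 0.238 × 0.2674 = 3.643 + 0.06365 = 3.706 mg/L.

D ≈ 3.71 mg/L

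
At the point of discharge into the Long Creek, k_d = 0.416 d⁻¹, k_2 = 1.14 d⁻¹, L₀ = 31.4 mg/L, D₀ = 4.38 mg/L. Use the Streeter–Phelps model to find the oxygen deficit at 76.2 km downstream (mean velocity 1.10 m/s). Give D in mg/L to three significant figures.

D ≈ 7.45 mg/L

Travel time t = x/v = 76.2 km / (1.10 m/s) = 76200 m / 1.10 m/s = 69270 s = 0.8018 d.
k_d L₀/(k_2−k_d) = 0.416×31.4/(1.14−0.416) = 13.06/0.7240 = 18.04 mg/L.
e^(−k_d t) = e^(−0.416×0.8018) = 0.7164; e^(−k_2 t) = e^(−1.14×0.8018) = 0.4009.
D = 18.04 × (0.7164 − 0.4009) + 4.38 × 0.4009 = 5.692 + 1.756 = 7.448 mg/L.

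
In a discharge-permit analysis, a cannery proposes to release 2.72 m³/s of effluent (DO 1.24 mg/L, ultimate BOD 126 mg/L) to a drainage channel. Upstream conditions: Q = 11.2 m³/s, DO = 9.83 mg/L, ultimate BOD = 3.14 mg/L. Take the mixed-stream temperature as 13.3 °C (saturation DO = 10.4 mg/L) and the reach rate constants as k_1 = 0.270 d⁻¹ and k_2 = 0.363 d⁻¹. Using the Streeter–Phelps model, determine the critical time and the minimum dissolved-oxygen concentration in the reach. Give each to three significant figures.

t_c ≈ 2.87 d; minimum DO ≈ 1.10 mg/L

Mixed DO = (11.2×9.83 + 2.72×1.24)/(11.2+2.72) = 113.5/13.92 = 8.151 mg/L.
Mixed L₀ = (11.2×3.14 + 2.72×126)/(13.92) = 377.9/13.92 = 27.15 mg/L.
Initial deficit D₀ = C_s − DO₀ = 10.4 − 8.151 = 2.249 mg/L.
t_c = (1/0.09300) ln[(0.363/0.270)(1 − 2.249×0.09300/(0.270×27.15))] = 10.75 × ln(1.306) = 2.871 d.
D_c = (0.270/0.363) × 27.15 × e^(−0.270×2.871) = 0.7438 × 27.15 × 0.4606 = 9.300 mg/L.
Minimum DO = 10.4 − 9.300 = 1.100 mg/L.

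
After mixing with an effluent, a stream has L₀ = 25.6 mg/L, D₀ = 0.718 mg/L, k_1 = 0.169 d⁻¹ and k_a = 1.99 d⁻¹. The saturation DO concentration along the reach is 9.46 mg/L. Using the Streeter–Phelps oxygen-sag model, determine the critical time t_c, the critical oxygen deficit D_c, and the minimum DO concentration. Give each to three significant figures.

With k_a/k_1 = 11.78 and 1 − D₀(k_a−k_1)/(k_1 L₀) = 0.6978,
t_c = ln(11.78 × 0.6978) / (1.99 − 0.169) = ln(8.217) / 1.821 = 2.106/1.821 = 1.157 d.
D_c = (k_1/k_a) L₀ e^(−k_1 t_c) = (0.169/1.99) × 25.6 × e^(−0.169×1.157) = 0.08492 × 25.6 × 0.8225 = 1.788 mg/L.
Minimum DO = C_s − D_c = 9.46 − 1.788 = 7.672 mg/L.

t_c ≈ 1.16 d; D_c ≈ 1.79 mg/L; min DO ≈ 7.67 mg/L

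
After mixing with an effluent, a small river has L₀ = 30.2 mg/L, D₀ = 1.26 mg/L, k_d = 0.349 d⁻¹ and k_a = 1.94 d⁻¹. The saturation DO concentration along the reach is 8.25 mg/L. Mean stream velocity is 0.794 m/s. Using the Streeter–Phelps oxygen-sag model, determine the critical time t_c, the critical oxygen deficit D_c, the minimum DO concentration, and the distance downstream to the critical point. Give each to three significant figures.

t_c ≈ 0.946 d; D_c ≈ 3.91 mg/L; min DO ≈ 4.34 mg/L; x_c ≈ 64.9 km

At the critical point dD/dt = 0, so k_d L₀ e^(−k_d t) = k_a D. Substituting D(t) from the Streeter–Phelps equation and solving for t gives
t_c = ln[(k_a/k_d)(1 − D₀(k_a−k_d)/(k_d L₀))] / (k_a−k_d).
Here k_a−k_d = 1.591 d⁻¹ and 1 − D₀(k_a−k_d)/(k_d L₀) = 1 − 1.26×1.591/(0.349×30.2) = 0.8098, so
t_c = ln(5.559 × 0.8098) / 1.591 = 1.504 / 1.591 = 0.9456 d.
D_c = (k_d/k_a) L₀ e^(−k_d t_c) = (0.349/1.94) × 30.2 × e^(−0.349×0.9456) = 0.1799 × 30.2 × 0.7189 = 3.906 mg/L.
Minimum DO = C_s − D_c = 8.25 − 3.906 = 4.344 mg/L.
x_c = v t_c = 0.794 m/s × 0.9456 d × 86400 s/d = 64870 m ≈ 64.9 km.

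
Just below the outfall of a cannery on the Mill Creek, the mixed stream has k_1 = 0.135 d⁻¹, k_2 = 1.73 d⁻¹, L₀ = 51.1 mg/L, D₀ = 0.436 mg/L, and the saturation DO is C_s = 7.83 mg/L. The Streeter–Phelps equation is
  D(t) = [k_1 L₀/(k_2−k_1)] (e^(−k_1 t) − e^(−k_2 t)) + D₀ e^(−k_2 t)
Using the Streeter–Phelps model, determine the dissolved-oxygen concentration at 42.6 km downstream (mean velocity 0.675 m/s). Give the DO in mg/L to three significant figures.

DO ≈ 5.01 mg/L

Travel time t = x/v = 42.6 km / (0.675 m/s) = 42600 m / 0.675 m/s = 63110 s = 0.7305 d.
k_1 L₀/(k_2−k_1) = 0.135×51.1/(1.73−0.135) = 6.899/1.595 = 4.325 mg/L.
e^(−k_1 t) = e^(−0.135×0.7305) = 0.9061; e^(−k_2 t) = e^(−1.73×0.7305) = 0.2826.
D = 4.325 × (0.9061 − 0.2826) + 0.436 × 0.2826 = 2.697 + 0.1232 = 2.820 mg/L.
DO = C_s − D = 7.83 − 2.820 = 5.010 mg/L.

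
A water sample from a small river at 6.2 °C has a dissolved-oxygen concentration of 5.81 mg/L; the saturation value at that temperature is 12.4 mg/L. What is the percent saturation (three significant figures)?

% saturation = C/C_s × 100 = 5.81/12.4 × 100 = 46.9 %.

46.9 % saturation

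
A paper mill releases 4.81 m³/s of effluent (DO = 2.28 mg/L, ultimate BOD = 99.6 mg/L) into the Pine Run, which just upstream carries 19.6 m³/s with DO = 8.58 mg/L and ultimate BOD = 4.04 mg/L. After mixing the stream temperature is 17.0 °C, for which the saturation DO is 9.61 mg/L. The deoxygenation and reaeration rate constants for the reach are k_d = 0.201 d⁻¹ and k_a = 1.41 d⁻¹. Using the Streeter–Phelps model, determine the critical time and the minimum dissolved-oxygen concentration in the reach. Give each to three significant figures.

Mixed DO = (19.6×8.58 + 4.81×2.28)/(19.6+4.81) = 179.1/24.41 = 7.339 mg/L.
Mixed L₀ = (19.6×4.04 + 4.81×99.6)/(24.41) = 558.3/24.41 = 22.87 mg/L.
Initial deficit D₀ = C_s − DO₀ = 9.61 − 7.339 = 2.271 mg/L.
t_c = (1/1.209) ln[(1.41/0.201)(1 − 2.271×1.209/(0.201×22.87))] = 0.8271 × ln(2.824) = 0.8588 d.
D_c = (0.201/1.41) × 22.87 × e^(−0.201×0.8588) = 0.1426 × 22.87 × 0.8415 = 2.743 mg/L.
Minimum DO = 9.61 − 2.743 = 6.867 mg/L.

t_c ≈ 0.859 d; minimum DO ≈ 6.87 mg/L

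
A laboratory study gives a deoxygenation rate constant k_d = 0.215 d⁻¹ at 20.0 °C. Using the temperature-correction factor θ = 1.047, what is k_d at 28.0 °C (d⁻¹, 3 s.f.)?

k_d ≈ 0.310 d⁻¹

k_d(T₂) = k_d(T₁) · θ^(T₂−T₁) = 0.215 × 1.047^(28.0−20.0)
= 0.215 × 1.047^8.00 = 0.215 × 1.444 = 0.3105 d⁻¹.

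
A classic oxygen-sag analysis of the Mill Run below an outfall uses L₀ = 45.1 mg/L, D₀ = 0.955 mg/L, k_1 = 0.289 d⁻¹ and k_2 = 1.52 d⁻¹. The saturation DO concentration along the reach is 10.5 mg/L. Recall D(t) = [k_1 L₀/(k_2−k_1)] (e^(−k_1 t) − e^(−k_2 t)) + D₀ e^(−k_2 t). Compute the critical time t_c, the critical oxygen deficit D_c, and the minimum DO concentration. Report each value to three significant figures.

t_c ≈ 1.27 d; D_c ≈ 5.94 mg/L; min DO ≈ 4.56 mg/L

t_c = [1/(k_2−k_1)] ln[(k_2/k_1)(1 − D₀(k_2−k_1)/(k_1 L₀))]
= [1/(1.52−0.289)] ln[(1.52/0.289)(1 − 0.955×1.231/(0.289×45.1))]
= (1/1.231) ln[5.260 × 0.9098] = 0.8123 × ln(4.785) = 0.8123 × 1.566 = 1.272 d.
L(t_c) = L₀ e^(−k_1 t_c) = 45.1 × 0.6924 = 31.23 mg/L, and at the critical point k_2 D_c = k_1 L, so D_c = (0.289/1.52) × 31.23 = 5.938 mg/L.
Minimum DO = C_s − D_c = 10.5 − 5.938 = 4.562 mg/L.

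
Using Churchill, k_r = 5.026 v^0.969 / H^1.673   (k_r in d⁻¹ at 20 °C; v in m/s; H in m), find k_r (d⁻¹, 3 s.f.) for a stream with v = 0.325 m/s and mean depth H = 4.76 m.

k_r ≈ 0.124 d⁻¹

k_r = 5.026 × 0.325^0.969 / 4.76^1.673 = 5.026 × 0.3365 / 13.60 = 0.1243 d⁻¹.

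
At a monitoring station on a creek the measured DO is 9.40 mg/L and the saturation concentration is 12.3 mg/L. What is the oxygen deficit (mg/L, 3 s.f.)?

D ≈ 2.90 mg/L

D = C_s − C = 12.3 − 9.40 = 2.90 mg/L.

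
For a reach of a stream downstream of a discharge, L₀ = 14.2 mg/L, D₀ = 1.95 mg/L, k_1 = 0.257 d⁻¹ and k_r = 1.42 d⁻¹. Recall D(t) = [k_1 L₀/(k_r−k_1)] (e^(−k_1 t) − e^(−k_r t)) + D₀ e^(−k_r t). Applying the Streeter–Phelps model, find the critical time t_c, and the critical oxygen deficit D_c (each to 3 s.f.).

t_c ≈ 0.635 d; D_c ≈ 2.18 mg/L

t_c = [1/(k_r−k_1)] ln[(k_r/k_1)(1 − D₀(k_r−k_1)/(k_1 L₀))]
= [1/(1.42−0.257)] ln[(1.42/0.257)(1 − 1.95×1.163/(0.257×14.2))]
= (1/1.163) ln[5.525 × 0.3786] = 0.8598 × ln(2.092) = 0.8598 × 0.7380 = 0.6345 d.
L(t_c) = L₀ e^(−k_1 t_c) = 14.2 × 0.8495 = 12.06 mg/L, and at the critical point k_r D_c = k_1 L, so D_c = (0.257/1.42) × 12.06 = 2.183 mg/L.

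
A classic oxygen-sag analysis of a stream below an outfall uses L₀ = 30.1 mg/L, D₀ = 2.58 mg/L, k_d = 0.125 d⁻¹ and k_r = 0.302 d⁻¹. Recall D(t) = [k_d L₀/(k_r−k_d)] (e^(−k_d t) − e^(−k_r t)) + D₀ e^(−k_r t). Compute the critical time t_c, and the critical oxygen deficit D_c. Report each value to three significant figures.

t_c ≈ 4.25 d; D_c ≈ 7.32 mg/L

With k_r/k_d = 2.416 and 1 − D₀(k_r−k_d)/(k_d L₀) = 0.8786,
t_c = ln(2.416 × 0.8786) / (0.302 − 0.125) = ln(2.123) / 0.1770 = 0.7527/0.1770 = 4.253 d.
D_c = (k_d/k_r) L₀ e^(−k_d t_c) = (0.125/0.302) × 30.1 × e^(−0.125×4.253) = 0.4139 × 30.1 × 0.5877 = 7.322 mg/L.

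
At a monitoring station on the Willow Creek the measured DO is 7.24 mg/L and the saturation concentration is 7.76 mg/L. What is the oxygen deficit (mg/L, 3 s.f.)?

D ≈ 0.520 mg/L

D = C_s − C = 7.76 − 7.24 = 0.520 mg/L.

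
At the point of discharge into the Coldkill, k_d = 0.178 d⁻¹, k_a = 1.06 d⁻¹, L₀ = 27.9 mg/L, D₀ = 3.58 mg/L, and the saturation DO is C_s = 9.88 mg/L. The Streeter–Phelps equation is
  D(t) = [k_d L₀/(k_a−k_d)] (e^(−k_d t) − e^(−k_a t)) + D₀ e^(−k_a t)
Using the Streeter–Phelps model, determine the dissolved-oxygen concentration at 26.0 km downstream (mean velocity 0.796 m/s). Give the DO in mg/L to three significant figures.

DO ≈ 5.99 mg/L

Travel time t = x/v = 26.0 km / (0.796 m/s) = 26000 m / 0.796 m/s = 32660 s = 0.3780 d.
k_d L₀/(k_a−k_d) = 0.178×27.9/(1.06−0.178) = 4.966/0.8820 = 5.631 mg/L.
e^(−k_d t) = e^(−0.178×0.3780) = 0.9349; e^(−k_a t) = e^(−1.06×0.3780) = 0.6698.
D = 5.631 × (0.9349 − 0.6698) + 3.58 × 0.6698 = 1.493 + 2.398 = 3.891 mg/L.
DO = C_s − D = 9.88 − 3.891 = 5.989 mg/L.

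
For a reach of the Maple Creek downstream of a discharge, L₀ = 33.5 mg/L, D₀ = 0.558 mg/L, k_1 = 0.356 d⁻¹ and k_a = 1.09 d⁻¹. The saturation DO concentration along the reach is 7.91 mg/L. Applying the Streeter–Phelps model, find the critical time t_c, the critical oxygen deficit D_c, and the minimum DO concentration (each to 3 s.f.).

t_c ≈ 1.48 d; D_c ≈ 6.47 mg/L; min DO ≈ 1.44 mg/L

t_c = [1/(k_a−k_1)] ln[(k_a/k_1)(1 − D₀(k_a−k_1)/(k_1 L₀))]
= [1/(1.09−0.356)] ln[(1.09/0.356)(1 − 0.558×0.7340/(0.356×33.5))]
= (1/0.7340) ln[3.062 × 0.9657] = 1.362 × ln(2.957) = 1.362 × 1.084 = 1.477 d.
L(t_c) = L₀ e^(−k_1 t_c) = 33.5 × 0.5911 = 19.80 mg/L, and at the critical point k_a D_c = k_1 L, so D_c = (0.356/1.09) × 19.80 = 6.467 mg/L.
Minimum DO = C_s − D_c = 7.91 − 6.467 = 1.443 mg/L.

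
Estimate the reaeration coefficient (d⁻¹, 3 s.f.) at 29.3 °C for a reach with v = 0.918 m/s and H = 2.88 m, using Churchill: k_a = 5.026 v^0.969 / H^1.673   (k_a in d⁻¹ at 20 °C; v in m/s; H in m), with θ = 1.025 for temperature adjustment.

k_a ≈ 0.992 d⁻¹

k_a(20) = 5.026 × 0.918^0.969 / 2.88^1.673 = 5.026 × 0.9204 / 5.869 = 0.7882 d⁻¹.
k_a(29.3) = 0.7882 × 1.025^(29.3−20) = 0.7882 × 1.258 = 0.9917 d⁻¹.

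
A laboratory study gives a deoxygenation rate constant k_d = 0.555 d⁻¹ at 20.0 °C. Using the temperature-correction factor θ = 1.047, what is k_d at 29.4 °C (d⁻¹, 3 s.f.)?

k_d(T₂) = k_d(T₁) · θ^(T₂−T₁) = 0.555 × 1.047^(29.4−20.0)
= 0.555 × 1.047^9.40 = 0.555 × 1.540 = 0.8547 d⁻¹.

k_d ≈ 0.855 d⁻¹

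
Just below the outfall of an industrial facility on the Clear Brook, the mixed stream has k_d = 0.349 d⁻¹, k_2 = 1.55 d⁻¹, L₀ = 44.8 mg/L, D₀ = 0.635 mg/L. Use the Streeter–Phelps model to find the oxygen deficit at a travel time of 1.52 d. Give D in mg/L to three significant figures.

k_d L₀/(k_2−k_d) = 0.349×44.8/(1.55−0.349) = 15.64/1.201 = 13.02 mg/L.
e^(−k_d t) = e^(−0.349×1.520) = 0.5883; e^(−k_2 t) = e^(−1.55×1.520) = 0.09480.
D = 13.02 × (0.5883 − 0.09480) + 0.635 × 0.09480 = 6.425 + 0.06020 = 6.485 mg/L.

D ≈ 6.49 mg/L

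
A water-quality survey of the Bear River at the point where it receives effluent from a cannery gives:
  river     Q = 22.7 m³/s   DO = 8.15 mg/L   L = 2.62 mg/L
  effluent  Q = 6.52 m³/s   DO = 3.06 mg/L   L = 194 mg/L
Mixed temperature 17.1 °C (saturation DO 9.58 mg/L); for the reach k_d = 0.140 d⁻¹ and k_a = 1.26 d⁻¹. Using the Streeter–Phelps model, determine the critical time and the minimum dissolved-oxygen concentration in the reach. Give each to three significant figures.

t_c ≈ 1.42 d; minimum DO ≈ 5.45 mg/L

Mixed DO = (22.7×8.15 + 6.52×3.06)/(22.7+6.52) = 205.0/29.22 = 7.014 mg/L.
Mixed L₀ = (22.7×2.62 + 6.52×194)/(29.22) = 1324/29.22 = 45.32 mg/L.
Initial deficit D₀ = C_s − DO₀ = 9.58 − 7.014 = 2.566 mg/L.
t_c = (1/1.120) ln[(1.26/0.140)(1 − 2.566×1.120/(0.140×45.32))] = 0.8929 × ln(4.924) = 1.423 d.
D_c = (0.140/1.26) × 45.32 × e^(−0.140×1.423) = 0.1111 × 45.32 × 0.8193 = 4.126 mg/L.
Minimum DO = 9.58 − 4.126 = 5.454 mg/L.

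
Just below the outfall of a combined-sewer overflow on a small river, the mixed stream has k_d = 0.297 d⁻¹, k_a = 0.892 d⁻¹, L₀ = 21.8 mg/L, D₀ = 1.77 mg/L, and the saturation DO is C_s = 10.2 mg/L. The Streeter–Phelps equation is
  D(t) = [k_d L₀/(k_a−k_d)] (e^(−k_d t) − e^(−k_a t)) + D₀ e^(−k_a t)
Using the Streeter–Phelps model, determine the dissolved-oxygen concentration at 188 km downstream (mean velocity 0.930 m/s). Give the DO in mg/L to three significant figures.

DO ≈ 5.90 mg/L

Travel time t = x/v = 188 km / (0.930 m/s) = 188000 m / 0.930 m/s = 202200 s = 2.340 d.
k_d L₀/(k_a−k_d) = 0.297×21.8/(0.892−0.297) = 6.475/0.5950 = 10.88 mg/L.
e^(−k_d t) = e^(−0.297×2.340) = 0.4991; e^(−k_a t) = e^(−0.892×2.340) = 0.1241.
D = 10.88 × (0.4991 − 0.1241) + 1.77 × 0.1241 = 4.081 + 0.2196 = 4.301 mg/L.
DO = C_s − D = 10.2 − 4.301 = 5.899 mg/L.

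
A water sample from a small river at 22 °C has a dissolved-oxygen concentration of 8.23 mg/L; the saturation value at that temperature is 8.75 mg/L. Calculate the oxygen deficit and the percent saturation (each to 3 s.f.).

D = C_s − C = 8.75 − 8.23 = 0.520 mg/L.
% saturation = 8.23/8.75 × 100 = 94.1 %.

D ≈ 0.520 mg/L; 94.1 % saturation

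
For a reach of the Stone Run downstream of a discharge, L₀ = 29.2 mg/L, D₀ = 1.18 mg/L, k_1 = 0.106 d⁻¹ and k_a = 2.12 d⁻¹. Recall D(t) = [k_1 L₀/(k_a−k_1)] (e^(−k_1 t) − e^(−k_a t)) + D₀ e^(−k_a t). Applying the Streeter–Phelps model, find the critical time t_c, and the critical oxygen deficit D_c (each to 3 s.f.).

t_c ≈ 0.762 d; D_c ≈ 1.35 mg/L

With k_a/k_1 = 20.00 and 1 − D₀(k_a−k_1)/(k_1 L₀) = 0.2322,
t_c = ln(20.00 × 0.2322) / (2.12 − 0.106) = ln(4.644) / 2.014 = 1.536/2.014 = 0.7624 d.
L(t_c) = L₀ e^(−k_1 t_c) = 29.2 × 0.9224 = 26.93 mg/L, and at the critical point k_a D_c = k_1 L, so D_c = (0.106/2.12) × 26.93 = 1.347 mg/L.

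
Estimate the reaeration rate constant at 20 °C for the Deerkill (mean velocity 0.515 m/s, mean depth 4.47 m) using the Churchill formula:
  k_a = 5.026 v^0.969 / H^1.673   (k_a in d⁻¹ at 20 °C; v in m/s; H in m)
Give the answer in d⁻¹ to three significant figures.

k_a = 5.026 × 0.515^0.969 / 4.47^1.673 = 5.026 × 0.5257 / 12.25 = 0.2158 d⁻¹.

k_a ≈ 0.216 d⁻¹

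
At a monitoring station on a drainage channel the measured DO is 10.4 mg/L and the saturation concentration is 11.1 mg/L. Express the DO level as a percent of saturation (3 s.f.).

93.7 % saturation

% saturation = C/C_s × 100 = 10.4/11.1 × 100 = 93.7 %.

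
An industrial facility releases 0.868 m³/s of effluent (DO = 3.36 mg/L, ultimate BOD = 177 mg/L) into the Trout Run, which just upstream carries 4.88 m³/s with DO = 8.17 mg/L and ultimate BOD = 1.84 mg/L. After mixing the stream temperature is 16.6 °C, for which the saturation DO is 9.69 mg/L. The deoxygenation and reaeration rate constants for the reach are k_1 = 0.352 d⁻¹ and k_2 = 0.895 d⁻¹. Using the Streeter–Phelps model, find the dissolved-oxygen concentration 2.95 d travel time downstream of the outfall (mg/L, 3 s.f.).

Mixed DO = (4.88×8.17 + 0.868×3.36)/(4.88+0.868) = 42.79/5.748 = 7.444 mg/L.
Mixed L₀ = (4.88×1.84 + 0.868×177)/(5.748) = 162.6/5.748 = 28.29 mg/L.
Initial deficit D₀ = C_s − DO₀ = 9.69 − 7.444 = 2.246 mg/L.
D(2.95) = [0.352×28.29/(0.895−0.352)](e^(−0.352×2.95) − e^(−0.895×2.95)) + 2.246 e^(−0.895×2.95)
= 18.34 × (0.3540 − 0.07134) + 2.246 × 0.07134 = 5.344 mg/L.
DO = 9.69 − 5.344 = 4.346 mg/L.

DO ≈ 4.35 mg/L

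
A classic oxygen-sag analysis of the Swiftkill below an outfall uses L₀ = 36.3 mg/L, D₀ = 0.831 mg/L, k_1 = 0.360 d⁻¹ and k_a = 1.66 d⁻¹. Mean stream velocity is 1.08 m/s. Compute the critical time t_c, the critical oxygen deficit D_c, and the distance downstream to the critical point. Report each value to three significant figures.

At the critical point dD/dt = 0, so k_1 L₀ e^(−k_1 t) = k_a D. Substituting D(t) from the Streeter–Phelps equation and solving for t gives
t_c = ln[(k_a/k_1)(1 − D₀(k_a−k_1)/(k_1 L₀))] / (k_a−k_1).
Here k_a−k_1 = 1.300 d⁻¹ and 1 − D₀(k_a−k_1)/(k_1 L₀) = 1 − 0.831×1.300/(0.360×36.3) = 0.9173, so
t_c = ln(4.611 × 0.9173) / 1.300 = 1.442 / 1.300 = 1.109 d.
D_c = (k_1/k_a) L₀ e^(−k_1 t_c) = (0.360/1.66) × 36.3 × e^(−0.360×1.109) = 0.2169 × 36.3 × 0.6707 = 5.280 mg/L.
x_c = v t_c = 1.08 m/s × 1.109 d × 86400 s/d = 103500 m ≈ 104 km.

t_c ≈ 1.11 d; D_c ≈ 5.28 mg/L; x_c ≈ 104 km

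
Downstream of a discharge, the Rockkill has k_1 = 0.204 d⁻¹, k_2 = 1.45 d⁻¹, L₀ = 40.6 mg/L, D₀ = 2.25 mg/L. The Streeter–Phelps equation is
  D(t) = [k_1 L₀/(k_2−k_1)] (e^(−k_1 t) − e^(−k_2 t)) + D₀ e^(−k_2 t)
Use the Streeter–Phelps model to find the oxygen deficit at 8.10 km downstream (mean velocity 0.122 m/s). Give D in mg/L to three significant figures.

D ≈ 4.24 mg/L

Travel time t = x/v = 8.10 km / (0.122 m/s) = 8100 m / 0.122 m/s = 66390 s = 0.7684 d.
k_1 L₀/(k_2−k_1) = 0.204×40.6/(1.45−0.204) = 8.282/1.246 = 6.647 mg/L.
e^(−k_1 t) = e^(−0.204×0.7684) = 0.8549; e^(−k_2 t) = e^(−1.45×0.7684) = 0.3282.
D = 6.647 × (0.8549 − 0.3282) + 2.25 × 0.3282 = 3.501 + 0.7384 = 4.240 mg/L.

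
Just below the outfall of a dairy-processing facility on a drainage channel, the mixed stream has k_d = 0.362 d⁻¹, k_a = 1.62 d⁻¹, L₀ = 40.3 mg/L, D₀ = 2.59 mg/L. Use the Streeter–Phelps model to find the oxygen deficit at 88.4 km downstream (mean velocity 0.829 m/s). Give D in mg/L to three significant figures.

D ≈ 6.20 mg/L

Travel time t = x/v = 88.4 km / (0.829 m/s) = 88400 m / 0.829 m/s = 106600 s = 1.234 d.
k_d L₀/(k_a−k_d) = 0.362×40.3/(1.62−0.362) = 14.59/1.258 = 11.60 mg/L.
e^(−k_d t) = e^(−0.362×1.234) = 0.6397; e^(−k_a t) = e^(−1.62×1.234) = 0.1354.
D = 11.60 × (0.6397 − 0.1354) + 2.59 × 0.1354 = 5.848 + 0.3507 = 6.199 mg/L.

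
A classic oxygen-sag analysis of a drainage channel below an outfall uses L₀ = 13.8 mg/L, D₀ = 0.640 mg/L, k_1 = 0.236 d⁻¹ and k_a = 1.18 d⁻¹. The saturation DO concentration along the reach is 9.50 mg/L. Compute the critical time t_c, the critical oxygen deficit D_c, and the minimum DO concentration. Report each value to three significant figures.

t_c ≈ 1.49 d; D_c ≈ 1.94 mg/L; min DO ≈ 7.56 mg/L

At the critical point dD/dt = 0, so k_1 L₀ e^(−k_1 t) = k_a D. Substituting D(t) from the Streeter–Phelps equation and solving for t gives
t_c = ln[(k_a/k_1)(1 − D₀(k_a−k_1)/(k_1 L₀))] / (k_a−k_1).
Here k_a−k_1 = 0.9440 d⁻¹ and 1 − D₀(k_a−k_1)/(k_1 L₀) = 1 − 0.640×0.9440/(0.236×13.8) = 0.8145, so
t_c = ln(5.000 × 0.8145) / 0.9440 = 1.404 / 0.9440 = 1.488 d.
D_c = (k_1/k_a) L₀ e^(−k_1 t_c) = (0.236/1.18) × 13.8 × e^(−0.236×1.488) = 0.2000 × 13.8 × 0.7039 = 1.943 mg/L.
Minimum DO = C_s − D_c = 9.50 − 1.943 = 7.557 mg/L.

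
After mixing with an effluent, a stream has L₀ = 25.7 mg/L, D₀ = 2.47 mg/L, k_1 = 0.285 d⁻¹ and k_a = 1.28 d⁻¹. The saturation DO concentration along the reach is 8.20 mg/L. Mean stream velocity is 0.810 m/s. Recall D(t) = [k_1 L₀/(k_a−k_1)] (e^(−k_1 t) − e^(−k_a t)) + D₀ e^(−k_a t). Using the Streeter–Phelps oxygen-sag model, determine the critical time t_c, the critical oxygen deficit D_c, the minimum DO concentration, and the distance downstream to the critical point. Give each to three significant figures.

t_c ≈ 1.10 d; D_c ≈ 4.18 mg/L; min DO ≈ 4.02 mg/L; x_c ≈ 76.9 km

t_c = [1/(k_a−k_1)] ln[(k_a/k_1)(1 − D₀(k_a−k_1)/(k_1 L₀))]
= [1/(1.28−0.285)] ln[(1.28/0.285)(1 − 2.47×0.9950/(0.285×25.7))]
= (1/0.9950) ln[4.491 × 0.6645] = 1.005 × ln(2.984) = 1.005 × 1.093 = 1.099 d.
L(t_c) = L₀ e^(−k_1 t_c) = 25.7 × 0.7311 = 18.79 mg/L, and at the critical point k_a D_c = k_1 L, so D_c = (0.285/1.28) × 18.79 = 4.184 mg/L.
Minimum DO = C_s − D_c = 8.20 − 4.184 = 4.016 mg/L.
x_c = v t_c = 0.810 m/s × 1.099 d × 86400 s/d = 76900 m ≈ 76.9 km.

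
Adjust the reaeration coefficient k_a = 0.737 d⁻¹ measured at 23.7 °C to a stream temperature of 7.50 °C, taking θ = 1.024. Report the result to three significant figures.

k_a(T₂) = k_a(T₁) · θ^(T₂−T₁) = 0.737 × 1.024^(7.50−23.7)
= 0.737 × 1.024^-16.2 = 0.737 × 0.6810 = 0.5019 d⁻¹.

k_a ≈ 0.502 d⁻¹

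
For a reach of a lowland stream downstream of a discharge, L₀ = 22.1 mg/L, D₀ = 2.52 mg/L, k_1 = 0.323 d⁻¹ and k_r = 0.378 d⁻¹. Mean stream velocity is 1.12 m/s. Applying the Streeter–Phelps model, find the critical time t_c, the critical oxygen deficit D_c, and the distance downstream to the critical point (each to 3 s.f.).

t_c ≈ 2.50 d; D_c ≈ 8.42 mg/L; x_c ≈ 242 km

With k_r/k_1 = 1.170 and 1 − D₀(k_r−k_1)/(k_1 L₀) = 0.9806,
t_c = ln(1.170 × 0.9806) / (0.378 − 0.323) = ln(1.148) / 0.05500 = 0.1376/0.05500 = 2.502 d.
L(t_c) = L₀ e^(−k_1 t_c) = 22.1 × 0.4456 = 9.848 mg/L, and at the critical point k_r D_c = k_1 L, so D_c = (0.323/0.378) × 9.848 = 8.415 mg/L.
x_c = v t_c = 1.12 m/s × 2.502 d × 86400 s/d = 242200 m ≈ 242 km.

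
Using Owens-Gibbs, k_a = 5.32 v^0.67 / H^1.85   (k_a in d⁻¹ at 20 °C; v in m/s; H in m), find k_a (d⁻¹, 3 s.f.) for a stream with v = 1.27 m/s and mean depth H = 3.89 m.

k_a = 5.32 × 1.27^0.67 / 3.89^1.85 = 5.32 × 1.174 / 12.34 = 0.5059 d⁻¹.

k_a ≈ 0.506 d⁻¹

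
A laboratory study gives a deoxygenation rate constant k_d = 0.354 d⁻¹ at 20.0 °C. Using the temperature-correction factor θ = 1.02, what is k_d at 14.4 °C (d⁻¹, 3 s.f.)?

k_d ≈ 0.317 d⁻¹

k_d(T₂) = k_d(T₁) · θ^(T₂−T₁) = 0.354 × 1.02^(14.4−20.0)
= 0.354 × 1.02^-5.60 = 0.354 × 0.8950 = 0.3168 d⁻¹.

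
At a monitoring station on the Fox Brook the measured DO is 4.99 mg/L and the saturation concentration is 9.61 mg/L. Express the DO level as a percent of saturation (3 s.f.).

% saturation = C/C_s × 100 = 4.99/9.61 × 100 = 51.9 %.

51.9 % saturation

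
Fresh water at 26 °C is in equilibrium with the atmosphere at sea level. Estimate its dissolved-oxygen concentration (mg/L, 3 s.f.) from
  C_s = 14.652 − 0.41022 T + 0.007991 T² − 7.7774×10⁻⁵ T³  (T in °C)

C_s ≈ 8.02 mg/L

C_s = 14.652 − 0.41022×26 + 0.007991×26² − 7.7774×10⁻⁵×26³ = 8.021 mg/L.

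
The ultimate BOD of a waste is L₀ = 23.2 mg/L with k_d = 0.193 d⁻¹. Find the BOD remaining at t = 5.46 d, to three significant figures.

L ≈ 8.09 mg/L

L_t = L₀ e^(−k_d t) = 23.2 × e^(−0.193×5.46) = 23.2 × 0.3486 = 8.088 mg/L.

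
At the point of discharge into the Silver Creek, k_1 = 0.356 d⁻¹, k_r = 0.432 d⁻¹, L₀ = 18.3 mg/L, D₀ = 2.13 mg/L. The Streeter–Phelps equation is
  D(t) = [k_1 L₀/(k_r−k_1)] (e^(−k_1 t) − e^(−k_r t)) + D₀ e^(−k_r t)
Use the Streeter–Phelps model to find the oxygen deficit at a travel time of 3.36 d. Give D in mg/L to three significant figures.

D ≈ 6.34 mg/L

k_1 L₀/(k_r−k_1) = 0.356×18.3/(0.432−0.356) = 6.515/0.07600 = 85.72 mg/L.
e^(−k_1 t) = e^(−0.356×3.360) = 0.3024; e^(−k_r t) = e^(−0.432×3.360) = 0.2342.
D = 85.72 × (0.3024 − 0.2342) + 2.13 × 0.2342 = 5.841 + 0.4989 = 6.340 mg/L.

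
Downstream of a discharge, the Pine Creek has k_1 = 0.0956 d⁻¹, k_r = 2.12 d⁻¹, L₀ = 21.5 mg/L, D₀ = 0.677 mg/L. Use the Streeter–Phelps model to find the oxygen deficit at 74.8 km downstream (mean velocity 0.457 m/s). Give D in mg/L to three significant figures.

Travel time t = x/v = 74.8 km / (0.457 m/s) = 74800 m / 0.457 m/s = 163700 s = 1.894 d.
k_1 L₀/(k_r−k_1) = 0.0956×21.5/(2.12−0.0956) = 2.055/2.024 = 1.015 mg/L.
e^(−k_1 t) = e^(−0.0956×1.894) = 0.8343; e^(−k_r t) = e^(−2.12×1.894) = 0.01802.
D = 1.015 × (0.8343 − 0.01802) + 0.677 × 0.01802 = 0.8288 + 0.01220 = 0.8410 mg/L.

D ≈ 0.841 mg/L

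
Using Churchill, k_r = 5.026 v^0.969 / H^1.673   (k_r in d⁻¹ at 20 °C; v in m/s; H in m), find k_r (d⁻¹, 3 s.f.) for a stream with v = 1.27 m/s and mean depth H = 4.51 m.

k_r = 5.026 × 1.27^0.969 / 4.51^1.673 = 5.026 × 1.261 / 12.43 = 0.5098 d⁻¹.

k_r ≈ 0.510 d⁻¹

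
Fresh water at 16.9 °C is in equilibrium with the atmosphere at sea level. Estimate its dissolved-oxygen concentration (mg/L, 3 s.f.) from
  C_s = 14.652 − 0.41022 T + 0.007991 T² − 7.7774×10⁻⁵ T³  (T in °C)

C_s ≈ 9.63 mg/L

C_s = 14.652 − 0.41022×16.9 + 0.007991×16.9² − 7.7774×10⁻⁵×16.9³ = 9.626 mg/L.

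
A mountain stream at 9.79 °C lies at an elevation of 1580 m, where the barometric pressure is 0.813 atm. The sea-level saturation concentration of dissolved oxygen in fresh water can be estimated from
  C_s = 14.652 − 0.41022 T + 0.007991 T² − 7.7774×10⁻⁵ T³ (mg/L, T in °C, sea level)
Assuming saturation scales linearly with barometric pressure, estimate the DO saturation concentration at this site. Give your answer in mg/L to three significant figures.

C_s ≈ 9.21 mg/L

At sea level: C_s = 14.652 − 0.41022×9.79 + 0.007991×9.79² − 7.7774×10⁻⁵×9.79³ = 11.33 mg/L.
Pressure correction: C_s' = 11.33 × 0.813 = 9.210 mg/L.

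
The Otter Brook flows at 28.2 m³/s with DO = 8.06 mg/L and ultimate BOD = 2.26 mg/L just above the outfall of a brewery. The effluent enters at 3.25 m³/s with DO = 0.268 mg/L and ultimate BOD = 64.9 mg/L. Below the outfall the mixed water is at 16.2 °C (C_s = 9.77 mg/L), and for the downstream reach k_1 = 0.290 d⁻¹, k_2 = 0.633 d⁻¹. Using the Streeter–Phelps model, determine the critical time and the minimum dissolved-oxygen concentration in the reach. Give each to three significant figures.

Mixed DO = (28.2×8.06 + 3.25×0.268)/(28.2+3.25) = 228.2/31.45 = 7.255 mg/L.
Mixed L₀ = (28.2×2.26 + 3.25×64.9)/(31.45) = 274.7/31.45 = 8.733 mg/L.
Initial deficit D₀ = C_s − DO₀ = 9.77 − 7.255 = 2.515 mg/L.
t_c = (1/0.3430) ln[(0.633/0.290)(1 − 2.515×0.3430/(0.290×8.733))] = 2.915 × ln(1.439) = 1.062 d.
D_c = (0.290/0.633) × 8.733 × e^(−0.290×1.062) = 0.4581 × 8.733 × 0.7350 = 2.941 mg/L.
Minimum DO = 9.77 − 2.941 = 6.829 mg/L.

t_c ≈ 1.06 d; minimum DO ≈ 6.83 mg/L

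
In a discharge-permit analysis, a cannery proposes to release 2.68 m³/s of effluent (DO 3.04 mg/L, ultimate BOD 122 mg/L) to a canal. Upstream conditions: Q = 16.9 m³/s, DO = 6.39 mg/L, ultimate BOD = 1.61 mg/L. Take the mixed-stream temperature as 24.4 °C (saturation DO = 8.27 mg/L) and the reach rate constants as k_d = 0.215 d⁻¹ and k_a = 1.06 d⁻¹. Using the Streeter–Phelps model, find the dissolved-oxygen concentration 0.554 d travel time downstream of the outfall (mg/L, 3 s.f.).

Mixed DO = (16.9×6.39 + 2.68×3.04)/(16.9+2.68) = 116.1/19.58 = 5.931 mg/L.
Mixed L₀ = (16.9×1.61 + 2.68×122)/(19.58) = 354.2/19.58 = 18.09 mg/L.
Initial deficit D₀ = C_s − DO₀ = 8.27 − 5.931 = 2.339 mg/L.
D(0.554) = [0.215×18.09/(1.06−0.215)](e^(−0.215×0.554) − e^(−1.06×0.554)) + 2.339 e^(−1.06×0.554)
= 4.602 × (0.8877 − 0.5559) + 2.339 × 0.5559 = 2.827 mg/L.
DO = 8.27 − 2.827 = 5.443 mg/L.

DO ≈ 5.44 mg/L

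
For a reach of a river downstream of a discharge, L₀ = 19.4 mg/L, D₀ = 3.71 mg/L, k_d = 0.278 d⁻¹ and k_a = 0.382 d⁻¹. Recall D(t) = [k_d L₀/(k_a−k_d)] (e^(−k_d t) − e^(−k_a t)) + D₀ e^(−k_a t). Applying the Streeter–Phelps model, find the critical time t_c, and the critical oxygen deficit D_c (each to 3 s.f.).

At the critical point dD/dt = 0, so k_d L₀ e^(−k_d t) = k_a D. Substituting D(t) from the Streeter–Phelps equation and solving for t gives
t_c = ln[(k_a/k_d)(1 − D₀(k_a−k_d)/(k_d L₀))] / (k_a−k_d).
Here k_a−k_d = 0.1040 d⁻¹ and 1 − D₀(k_a−k_d)/(k_d L₀) = 1 − 3.71×0.1040/(0.278×19.4) = 0.9285, so
t_c = ln(1.374 × 0.9285) / 0.1040 = 0.2436 / 0.1040 = 2.342 d.
L(t_c) = L₀ e^(−k_d t_c) = 19.4 × 0.5215 = 10.12 mg/L, and at the critical point k_a D_c = k_d L, so D_c = (0.278/0.382) × 10.12 = 7.362 mg/L.

t_c ≈ 2.34 d; D_c ≈ 7.36 mg/L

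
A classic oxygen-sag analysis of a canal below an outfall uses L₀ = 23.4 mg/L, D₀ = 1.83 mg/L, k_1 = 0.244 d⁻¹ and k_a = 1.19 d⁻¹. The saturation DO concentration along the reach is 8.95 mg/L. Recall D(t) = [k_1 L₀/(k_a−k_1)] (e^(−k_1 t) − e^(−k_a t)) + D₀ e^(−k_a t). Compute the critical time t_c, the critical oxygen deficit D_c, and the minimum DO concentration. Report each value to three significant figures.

t_c ≈ 1.29 d; D_c ≈ 3.50 mg/L; min DO ≈ 5.45 mg/L

With k_a/k_1 = 4.877 and 1 − D₀(k_a−k_1)/(k_1 L₀) = 0.6968,
t_c = ln(4.877 × 0.6968) / (1.19 − 0.244) = ln(3.398) / 0.9460 = 1.223/0.9460 = 1.293 d.
D_c = (k_1/k_a) L₀ e^(−k_1 t_c) = (0.244/1.19) × 23.4 × e^(−0.244×1.293) = 0.2050 × 23.4 × 0.7294 = 3.500 mg/L.
Minimum DO = C_s − D_c = 8.95 − 3.500 = 5.450 mg/L.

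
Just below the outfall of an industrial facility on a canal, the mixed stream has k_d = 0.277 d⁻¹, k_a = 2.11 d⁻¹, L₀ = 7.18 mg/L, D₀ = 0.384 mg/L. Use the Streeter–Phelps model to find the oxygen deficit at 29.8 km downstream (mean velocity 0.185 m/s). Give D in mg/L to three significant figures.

Travel time t = x/v = 29.8 km / (0.185 m/s) = 29800 m / 0.185 m/s = 161100 s = 1.864 d.
k_d L₀/(k_a−k_d) = 0.277×7.18/(2.11−0.277) = 1.989/1.833 = 1.085 mg/L.
e^(−k_d t) = e^(−0.277×1.864) = 0.5966; e^(−k_a t) = e^(−2.11×1.864) = 0.01957.
D = 1.085 × (0.5966 − 0.01957) + 0.384 × 0.01957 = 0.6261 + 0.007514 = 0.6337 mg/L.

D ≈ 0.634 mg/L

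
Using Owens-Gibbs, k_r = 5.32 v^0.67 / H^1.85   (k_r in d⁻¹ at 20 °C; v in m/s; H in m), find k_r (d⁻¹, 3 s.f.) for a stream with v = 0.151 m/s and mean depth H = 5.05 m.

k_r = 5.32 × 0.151^0.67 / 5.05^1.85 = 5.32 × 0.2818 / 20.00 = 0.07494 d⁻¹.

k_r ≈ 0.0749 d⁻¹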